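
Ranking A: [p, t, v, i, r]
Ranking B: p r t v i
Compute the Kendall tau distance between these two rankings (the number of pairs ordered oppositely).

3 discordant pairs

Assign each item its position (1..5) in the first ordering, then rewrite the second ordering as that position sequence:
positions: p→1, t→2, v→3, i→4, r→5
second ordering as positions: [1, 5, 2, 3, 4]
Discordant pairs = inversions in this position sequence.
1: 0
5: 2, 3, 4 → 3
2: 0
3: 0
4: 0
Total: 0 + 3 + 0 + 0 + 0 = 3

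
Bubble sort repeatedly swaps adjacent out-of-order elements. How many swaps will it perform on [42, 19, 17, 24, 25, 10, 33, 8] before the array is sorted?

Each adjacent swap fixes exactly one inversion, so the minimum swap count equals the number of inversions.
Count inversions — for each element, later elements that are smaller:
42: 19, 17, 24, 25, 10, 33, 8 → 7
19: 17, 10, 8 → 3
17: 10, 8 → 2
24: 10, 8 → 2
25: 10, 8 → 2
10: 8 → 1
33: 8 → 1
8: none → 0
Total inversions: 7 + 3 + 2 + 2 + 2 + 1 + 1 + 0 = 18

There are 18 swaps.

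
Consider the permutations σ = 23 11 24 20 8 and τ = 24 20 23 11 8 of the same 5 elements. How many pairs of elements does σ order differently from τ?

4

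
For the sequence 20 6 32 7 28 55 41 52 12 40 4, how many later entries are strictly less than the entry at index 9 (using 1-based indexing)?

1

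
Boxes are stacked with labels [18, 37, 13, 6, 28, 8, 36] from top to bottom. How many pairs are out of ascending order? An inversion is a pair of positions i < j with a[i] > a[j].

There are 11 inversions.

Listing every pair i<j with a[i]>a[j] (using 1-based positions):
(1,3): 18 > 13
(1,4): 18 > 6
(1,6): 18 > 8
(2,3): 37 > 13
(2,4): 37 > 6
(2,5): 37 > 28
(2,6): 37 > 8
(2,7): 37 > 36
(3,4): 13 > 6
(3,6): 13 > 8
(5,6): 28 > 8
That's 11 pairs.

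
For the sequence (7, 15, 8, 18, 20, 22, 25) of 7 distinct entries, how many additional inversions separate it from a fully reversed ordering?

20 inversions short

Maximum inversions for 7 distinct elements is C(7, 2) = 7·6/2 = 21.
Current inversions — for each element, count later smaller elements:
7: 0
15: 1
8: 0
18: 0
20: 0
22: 0
25: 0
Current total: 0 + 1 + 0 + 0 + 0 + 0 + 0 = 1
Shortfall: 21 − 1 = 20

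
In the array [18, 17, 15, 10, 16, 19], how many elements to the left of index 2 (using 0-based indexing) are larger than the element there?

The element at index 2 is 15.
Elements before it: 18, 17
Those larger than 15: 18, 17

2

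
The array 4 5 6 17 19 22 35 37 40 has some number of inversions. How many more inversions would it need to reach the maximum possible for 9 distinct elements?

Maximum inversions for 9 distinct elements is C(9, 2) = 9·8/2 = 36.
Current inversions — for each element, count later smaller elements:
4: 0
5: 0
6: 0
17: 0
19: 0
22: 0
35: 0
37: 0
40: 0
Current total: 0 + 0 + 0 + 0 + 0 + 0 + 0 + 0 + 0 = 0
Shortfall: 36 − 0 = 36

36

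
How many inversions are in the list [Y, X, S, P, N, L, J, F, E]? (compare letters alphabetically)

36

Element-by-element contributions:
Y: 8
X: 7
S: 6
P: 5
N: 4
L: 3
J: 2
F: 1
E: 0
Sum: 8 + 7 + 6 + 5 + 4 + 3 + 2 + 1 + 0 = 36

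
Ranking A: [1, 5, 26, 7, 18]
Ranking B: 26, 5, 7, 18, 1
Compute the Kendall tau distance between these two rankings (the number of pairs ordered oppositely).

Assign each item its position (1..5) in the first ordering, then rewrite the second ordering as that position sequence:
positions: 1→1, 5→2, 26→3, 7→4, 18→5
second ordering as positions: [3, 2, 4, 5, 1]
Discordant pairs = inversions in this position sequence.
3: 2, 1 → 2
2: 1 → 1
4: 1 → 1
5: 1 → 1
1: 0
Total: 2 + 1 + 1 + 1 + 0 = 5

5 discordant pairs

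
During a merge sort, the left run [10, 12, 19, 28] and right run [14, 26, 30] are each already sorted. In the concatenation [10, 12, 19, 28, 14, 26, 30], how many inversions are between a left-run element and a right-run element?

For each element r of the right run, count left-run elements greater than r:
r = 14: 19, 28 → 2
r = 26: 28 → 1
r = 30: none → 0
Cross-inversions: 2 + 1 + 0 = 3

There are 3 split inversions.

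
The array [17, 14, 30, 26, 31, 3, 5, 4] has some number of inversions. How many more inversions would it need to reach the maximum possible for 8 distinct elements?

Maximum inversions for 8 distinct elements is C(8, 2) = 8·7/2 = 28.
Current inversions — for each element, count later smaller elements:
17: 4
14: 3
30: 4
26: 3
31: 3
3: 0
5: 1
4: 0
Current total: 4 + 3 + 4 + 3 + 3 + 0 + 1 + 0 = 18
Shortfall: 28 − 18 = 10

10 inversions short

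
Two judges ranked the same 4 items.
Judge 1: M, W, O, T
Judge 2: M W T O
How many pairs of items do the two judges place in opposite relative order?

There is 1 discordant pair.

Assign each item its position (1..4) in the first ordering, then rewrite the second ordering as that position sequence:
positions: M→1, W→2, O→3, T→4
second ordering as positions: [1, 2, 4, 3]
Discordant pairs = inversions in this position sequence.
1: 0
2: 0
4: 3 → 1
3: 0
Total: 0 + 0 + 1 + 0 = 1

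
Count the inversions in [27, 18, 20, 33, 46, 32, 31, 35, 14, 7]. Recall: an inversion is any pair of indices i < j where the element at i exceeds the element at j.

Count, for each position, how many later elements it exceeds:
27 → 18, 20, 14, 7 → 4
18 → 14, 7 → 2
20 → 14, 7 → 2
33 → 32, 31, 14, 7 → 4
46 → 32, 31, 35, 14, 7 → 5
32 → 31, 14, 7 → 3
31 → 14, 7 → 2
35 → 14, 7 → 2
14 → 7 → 1
7 → none → 0
Sum: 4 + 2 + 2 + 4 + 5 + 3 + 2 + 2 + 1 + 0 = 25

25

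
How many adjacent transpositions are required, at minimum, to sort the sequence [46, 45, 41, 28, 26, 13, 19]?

The minimum number of adjacent swaps to sort an array equals its inversion count, since every such swap removes exactly one inversion.
Count inversions — for each element, later elements that are smaller:
46: 45, 41, 28, 26, 13, 19 → 6
45: 41, 28, 26, 13, 19 → 5
41: 28, 26, 13, 19 → 4
28: 26, 13, 19 → 3
26: 13, 19 → 2
13: none → 0
19: none → 0
Total inversions: 6 + 5 + 4 + 3 + 2 + 0 + 0 = 20

20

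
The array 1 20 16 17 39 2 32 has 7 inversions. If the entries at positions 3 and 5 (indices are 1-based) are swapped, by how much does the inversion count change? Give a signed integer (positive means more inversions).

+3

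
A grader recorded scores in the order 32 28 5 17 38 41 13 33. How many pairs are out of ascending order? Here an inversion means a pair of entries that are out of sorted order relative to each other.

Out-of-order pairs: 12

Element-by-element contributions:
32: 4
28: 3
5: 0
17: 1
38: 2
41: 2
13: 0
33: 0
Sum: 4 + 3 + 0 + 1 + 2 + 2 + 0 + 0 = 12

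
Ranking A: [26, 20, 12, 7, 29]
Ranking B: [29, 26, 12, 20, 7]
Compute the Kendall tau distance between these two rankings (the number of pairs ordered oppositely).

5

Assign each item its position (1..5) in the first ordering, then rewrite the second ordering as that position sequence:
positions: 26→1, 20→2, 12→3, 7→4, 29→5
second ordering as positions: [5, 1, 3, 2, 4]
Discordant pairs = inversions in this position sequence.
5: 1, 3, 2, 4 → 4
1: 0
3: 2 → 1
2: 0
4: 0
Total: 4 + 0 + 1 + 0 + 0 = 5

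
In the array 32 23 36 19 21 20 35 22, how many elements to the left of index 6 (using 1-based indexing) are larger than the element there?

The element at index 6 is 20.
Elements before it: 32, 23, 36, 19, 21
Those larger than 20: 32, 23, 36, 21

4 such elements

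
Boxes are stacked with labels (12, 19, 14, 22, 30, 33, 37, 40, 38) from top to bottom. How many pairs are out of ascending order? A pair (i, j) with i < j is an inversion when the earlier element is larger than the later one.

Count, for each position, how many later elements it exceeds:
12: 0
19: 1
14: 0
22: 0
30: 0
33: 0
37: 0
40: 1
38: 0
Sum: 0 + 1 + 0 + 0 + 0 + 0 + 0 + 1 + 0 = 2

2 inversions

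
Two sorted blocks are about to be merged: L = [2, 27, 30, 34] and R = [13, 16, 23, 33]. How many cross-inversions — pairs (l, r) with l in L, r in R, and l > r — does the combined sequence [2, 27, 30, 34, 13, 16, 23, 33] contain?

10

For each element r of the right run, count left-run elements greater than r:
r = 13: 27, 30, 34 → 3
r = 16: 27, 30, 34 → 3
r = 23: 27, 30, 34 → 3
r = 33: 34 → 1
Cross-inversions: 3 + 3 + 3 + 1 = 10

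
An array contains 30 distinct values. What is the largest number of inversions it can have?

435 inversions

A reversed (strictly descending) arrangement makes every pair an inversion, giving C(30, 2) inversions.
C(30, 2) = 30·29/2 = 435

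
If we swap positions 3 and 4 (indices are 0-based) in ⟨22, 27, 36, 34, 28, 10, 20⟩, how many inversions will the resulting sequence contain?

Positions 3 and 4 hold 34 and 28; after swapping, the array is [22, 27, 36, 28, 34, 10, 20].
Sweep left to right; for each value list the smaller values that follow it:
22 → 10, 20 → 2
27 → 10, 20 → 2
36 → 28, 34, 10, 20 → 4
28 → 10, 20 → 2
34 → 10, 20 → 2
10 → none → 0
20 → none → 0
Sum: 2 + 2 + 4 + 2 + 2 + 0 + 0 = 12

There are 12 inversions.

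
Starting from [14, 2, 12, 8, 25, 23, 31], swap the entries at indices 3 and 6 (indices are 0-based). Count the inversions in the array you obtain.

Positions 3 and 6 hold 8 and 31; after swapping, the array is [14, 2, 12, 31, 25, 23, 8].
Element-by-element contributions:
14 → 2, 12, 8 → 3
2 → none → 0
12 → 8 → 1
31 → 25, 23, 8 → 3
25 → 23, 8 → 2
23 → 8 → 1
8 → none → 0
Sum: 3 + 0 + 1 + 3 + 2 + 1 + 0 = 10

There are 10 inversions.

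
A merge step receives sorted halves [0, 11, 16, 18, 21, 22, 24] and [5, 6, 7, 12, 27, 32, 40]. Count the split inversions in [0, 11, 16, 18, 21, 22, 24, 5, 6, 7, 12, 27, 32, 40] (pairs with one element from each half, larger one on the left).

23

Take each right-half value and tally the left-half values above it:
r = 5: 11, 16, 18, 21, 22, 24 → 6
r = 6: 11, 16, 18, 21, 22, 24 → 6
r = 7: 11, 16, 18, 21, 22, 24 → 6
r = 12: 16, 18, 21, 22, 24 → 5
r = 27: none → 0
r = 32: none → 0
r = 40: none → 0
Cross-inversions: 6 + 6 + 6 + 5 + 0 + 0 + 0 = 23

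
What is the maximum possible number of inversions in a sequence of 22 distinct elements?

A reversed (strictly descending) arrangement makes every pair an inversion, giving C(22, 2) inversions.
C(22, 2) = 22·21/2 = 231

231 inversions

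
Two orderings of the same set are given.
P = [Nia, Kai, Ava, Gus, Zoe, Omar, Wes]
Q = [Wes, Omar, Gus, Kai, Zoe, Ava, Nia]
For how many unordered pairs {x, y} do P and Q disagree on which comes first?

18

Assign each item its position (1..7) in the first ordering, then rewrite the second ordering as that position sequence:
positions: Nia→1, Kai→2, Ava→3, Gus→4, Zoe→5, Omar→6, Wes→7
second ordering as positions: [7, 6, 4, 2, 5, 3, 1]
Discordant pairs = inversions in this position sequence.
7: 6, 4, 2, 5, 3, 1 → 6
6: 4, 2, 5, 3, 1 → 5
4: 2, 3, 1 → 3
2: 1 → 1
5: 3, 1 → 2
3: 1 → 1
1: 0
Total: 6 + 5 + 3 + 1 + 2 + 1 + 0 = 18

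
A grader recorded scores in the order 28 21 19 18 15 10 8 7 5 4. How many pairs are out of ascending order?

Count, for each position, how many later elements it exceeds:
28: 9
21: 8
19: 7
18: 6
15: 5
10: 4
8: 3
7: 2
5: 1
4: 0
Sum: 9 + 8 + 7 + 6 + 5 + 4 + 3 + 2 + 1 + 0 = 45

45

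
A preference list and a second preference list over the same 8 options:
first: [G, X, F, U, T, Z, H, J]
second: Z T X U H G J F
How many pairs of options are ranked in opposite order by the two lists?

Pairs: 15

Assign each item its position (1..8) in the first ordering, then rewrite the second ordering as that position sequence:
positions: G→1, X→2, F→3, U→4, T→5, Z→6, H→7, J→8
second ordering as positions: [6, 5, 2, 4, 7, 1, 8, 3]
Discordant pairs = inversions in this position sequence.
6: 5, 2, 4, 1, 3 → 5
5: 2, 4, 1, 3 → 4
2: 1 → 1
4: 1, 3 → 2
7: 1, 3 → 2
1: 0
8: 3 → 1
3: 0
Total: 5 + 4 + 1 + 2 + 2 + 0 + 1 + 0 = 15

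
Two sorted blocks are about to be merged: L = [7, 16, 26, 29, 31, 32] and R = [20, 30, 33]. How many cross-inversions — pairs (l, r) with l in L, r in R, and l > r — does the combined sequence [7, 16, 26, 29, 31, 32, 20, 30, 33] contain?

6 split inversions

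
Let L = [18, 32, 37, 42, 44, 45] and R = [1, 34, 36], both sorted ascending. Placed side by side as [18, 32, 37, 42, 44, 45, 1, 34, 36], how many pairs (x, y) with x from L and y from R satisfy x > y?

For each element r of the right run, count left-run elements greater than r:
r = 1: 18, 32, 37, 42, 44, 45 → 6
r = 34: 37, 42, 44, 45 → 4
r = 36: 37, 42, 44, 45 → 4
Cross-inversions: 6 + 4 + 4 = 14

14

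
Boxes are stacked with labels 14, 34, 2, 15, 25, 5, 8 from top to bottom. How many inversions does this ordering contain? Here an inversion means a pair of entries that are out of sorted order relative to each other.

12 inversions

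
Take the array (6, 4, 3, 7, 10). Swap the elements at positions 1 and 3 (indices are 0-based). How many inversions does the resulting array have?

Inversions: 4

Positions 1 and 3 hold 4 and 7; after swapping, the array is [6, 7, 3, 4, 10].
For each element, count later entries that are smaller:
6: 2
7: 2
3: 0
4: 0
10: 0
Sum: 2 + 2 + 0 + 0 + 0 = 4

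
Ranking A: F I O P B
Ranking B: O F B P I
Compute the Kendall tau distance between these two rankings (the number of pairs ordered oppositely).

Assign each item its position (1..5) in the first ordering, then rewrite the second ordering as that position sequence:
positions: F→1, I→2, O→3, P→4, B→5
second ordering as positions: [3, 1, 5, 4, 2]
Discordant pairs = inversions in this position sequence.
3: 1, 2 → 2
1: 0
5: 4, 2 → 2
4: 2 → 1
2: 0
Total: 2 + 0 + 2 + 1 + 0 = 5

5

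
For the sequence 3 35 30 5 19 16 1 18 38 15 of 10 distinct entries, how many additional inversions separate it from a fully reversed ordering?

22 inversions short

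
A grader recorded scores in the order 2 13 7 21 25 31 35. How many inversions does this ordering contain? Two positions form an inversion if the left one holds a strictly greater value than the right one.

1

For each element, count later entries that are smaller:
2 → none → 0
13 → 7 → 1
7 → none → 0
21 → none → 0
25 → none → 0
31 → none → 0
35 → none → 0
Sum: 0 + 1 + 0 + 0 + 0 + 0 + 0 = 1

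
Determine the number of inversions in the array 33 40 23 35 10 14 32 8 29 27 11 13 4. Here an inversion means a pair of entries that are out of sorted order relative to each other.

58 inversions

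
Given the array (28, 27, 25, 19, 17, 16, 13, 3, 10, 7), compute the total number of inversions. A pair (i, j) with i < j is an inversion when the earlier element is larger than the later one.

43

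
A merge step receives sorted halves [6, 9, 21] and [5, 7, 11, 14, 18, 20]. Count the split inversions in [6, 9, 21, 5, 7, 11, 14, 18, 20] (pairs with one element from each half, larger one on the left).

9

For each element r of the right run, count left-run elements greater than r:
r = 5: 6, 9, 21 → 3
r = 7: 9, 21 → 2
r = 11: 21 → 1
r = 14: 21 → 1
r = 18: 21 → 1
r = 20: 21 → 1
Cross-inversions: 3 + 2 + 1 + 1 + 1 + 1 = 9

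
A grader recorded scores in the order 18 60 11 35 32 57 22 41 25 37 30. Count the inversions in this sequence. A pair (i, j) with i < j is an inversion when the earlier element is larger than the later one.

Element-by-element contributions:
18: 1
60: 9
11: 0
35: 4
32: 3
57: 5
22: 0
41: 3
25: 0
37: 1
30: 0
Sum: 1 + 9 + 0 + 4 + 3 + 5 + 0 + 3 + 0 + 1 + 0 = 26

26 inversions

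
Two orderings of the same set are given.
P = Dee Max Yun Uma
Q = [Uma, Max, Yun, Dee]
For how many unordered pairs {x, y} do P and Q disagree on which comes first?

5

Assign each item its position (1..4) in the first ordering, then rewrite the second ordering as that position sequence:
positions: Dee→1, Max→2, Yun→3, Uma→4
second ordering as positions: [4, 2, 3, 1]
Discordant pairs = inversions in this position sequence.
4: 2, 3, 1 → 3
2: 1 → 1
3: 1 → 1
1: 0
Total: 3 + 1 + 1 + 0 = 5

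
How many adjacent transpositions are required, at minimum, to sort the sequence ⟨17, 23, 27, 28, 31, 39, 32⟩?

Swaps: 1

Each adjacent swap fixes exactly one inversion, so the minimum swap count equals the number of inversions.
Count inversions — for each element, later elements that are smaller:
17: none → 0
23: none → 0
27: none → 0
28: none → 0
31: none → 0
39: 32 → 1
32: none → 0
Total inversions: 0 + 0 + 0 + 0 + 0 + 1 + 0 = 1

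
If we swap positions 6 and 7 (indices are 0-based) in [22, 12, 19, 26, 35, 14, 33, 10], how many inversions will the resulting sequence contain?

Positions 6 and 7 hold 33 and 10; after swapping, the array is [22, 12, 19, 26, 35, 14, 10, 33].
Count, for each position, how many later elements it exceeds:
22 → 12, 19, 14, 10 → 4
12 → 10 → 1
19 → 14, 10 → 2
26 → 14, 10 → 2
35 → 14, 10, 33 → 3
14 → 10 → 1
10 → none → 0
33 → none → 0
Sum: 4 + 1 + 2 + 2 + 3 + 1 + 0 + 0 = 13

13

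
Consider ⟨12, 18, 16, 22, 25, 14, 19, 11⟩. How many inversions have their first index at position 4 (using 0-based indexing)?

3 such elements

The element at index 4 is 25.
Elements after it: 14, 19, 11
Those smaller than 25: 14, 19, 11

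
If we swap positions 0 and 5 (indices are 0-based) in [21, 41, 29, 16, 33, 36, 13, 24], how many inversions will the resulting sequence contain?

Positions 0 and 5 hold 21 and 36; after swapping, the array is [36, 41, 29, 16, 33, 21, 13, 24].
Count, for each position, how many later elements it exceeds:
36 → 29, 16, 33, 21, 13, 24 → 6
41 → 29, 16, 33, 21, 13, 24 → 6
29 → 16, 21, 13, 24 → 4
16 → 13 → 1
33 → 21, 13, 24 → 3
21 → 13 → 1
13 → none → 0
24 → none → 0
Sum: 6 + 6 + 4 + 1 + 3 + 1 + 0 + 0 = 21

21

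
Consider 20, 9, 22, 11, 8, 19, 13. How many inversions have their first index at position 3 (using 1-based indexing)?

4 such elements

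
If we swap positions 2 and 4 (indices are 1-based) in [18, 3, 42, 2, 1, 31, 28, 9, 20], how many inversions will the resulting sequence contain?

17

Positions 2 and 4 hold 3 and 2; after swapping, the array is [18, 2, 42, 3, 1, 31, 28, 9, 20].
For each element, count later entries that are smaller:
18: 4
2: 1
42: 6
3: 1
1: 0
31: 3
28: 2
9: 0
20: 0
Sum: 4 + 1 + 6 + 1 + 0 + 3 + 2 + 0 + 0 = 17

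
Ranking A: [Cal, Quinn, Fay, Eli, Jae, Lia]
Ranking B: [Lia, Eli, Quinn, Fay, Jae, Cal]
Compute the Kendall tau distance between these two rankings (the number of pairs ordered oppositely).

Assign each item its position (1..6) in the first ordering, then rewrite the second ordering as that position sequence:
positions: Cal→1, Quinn→2, Fay→3, Eli→4, Jae→5, Lia→6
second ordering as positions: [6, 4, 2, 3, 5, 1]
Discordant pairs = inversions in this position sequence.
6: 4, 2, 3, 5, 1 → 5
4: 2, 3, 1 → 3
2: 1 → 1
3: 1 → 1
5: 1 → 1
1: 0
Total: 5 + 3 + 1 + 1 + 1 + 0 = 11

There are 11 discordant pairs.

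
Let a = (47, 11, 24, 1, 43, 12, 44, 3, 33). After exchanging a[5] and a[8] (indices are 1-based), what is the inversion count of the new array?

16

Positions 5 and 8 hold 43 and 3; after swapping, the array is [47, 11, 24, 1, 3, 12, 44, 43, 33].
Sweep left to right; for each value list the smaller values that follow it:
47 → 11, 24, 1, 3, 12, 44, 43, 33 → 8
11 → 1, 3 → 2
24 → 1, 3, 12 → 3
1 → none → 0
3 → none → 0
12 → none → 0
44 → 43, 33 → 2
43 → 33 → 1
33 → none → 0
Sum: 8 + 2 + 3 + 0 + 0 + 0 + 2 + 1 + 0 = 16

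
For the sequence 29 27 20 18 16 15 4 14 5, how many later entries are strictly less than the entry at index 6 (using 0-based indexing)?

0 such elements

The element at index 6 is 4.
Elements after it: 14, 5
None of them are smaller than 4.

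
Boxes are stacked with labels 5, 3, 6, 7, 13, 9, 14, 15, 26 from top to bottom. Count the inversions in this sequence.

2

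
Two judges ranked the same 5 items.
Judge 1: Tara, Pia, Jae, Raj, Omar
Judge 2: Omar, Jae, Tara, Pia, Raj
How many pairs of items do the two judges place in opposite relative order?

6 discordant pairs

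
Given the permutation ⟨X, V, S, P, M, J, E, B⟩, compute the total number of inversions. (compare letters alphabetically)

Count, for each position, how many later elements it exceeds:
X → V, S, P, M, J, E, B → 7
V → S, P, M, J, E, B → 6
S → P, M, J, E, B → 5
P → M, J, E, B → 4
M → J, E, B → 3
J → E, B → 2
E → B → 1
B → none → 0
Sum: 7 + 6 + 5 + 4 + 3 + 2 + 1 + 0 = 28

28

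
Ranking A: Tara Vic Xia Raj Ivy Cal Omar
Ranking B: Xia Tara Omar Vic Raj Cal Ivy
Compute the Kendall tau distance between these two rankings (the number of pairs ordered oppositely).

7

Assign each item its position (1..7) in the first ordering, then rewrite the second ordering as that position sequence:
positions: Tara→1, Vic→2, Xia→3, Raj→4, Ivy→5, Cal→6, Omar→7
second ordering as positions: [3, 1, 7, 2, 4, 6, 5]
Discordant pairs = inversions in this position sequence.
3: 1, 2 → 2
1: 0
7: 2, 4, 6, 5 → 4
2: 0
4: 0
6: 5 → 1
5: 0
Total: 2 + 0 + 4 + 0 + 0 + 1 + 0 = 7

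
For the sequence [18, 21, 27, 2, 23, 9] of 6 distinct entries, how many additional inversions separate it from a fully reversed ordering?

7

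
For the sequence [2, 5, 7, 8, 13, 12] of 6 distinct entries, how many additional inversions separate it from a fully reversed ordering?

Maximum inversions for 6 distinct elements is C(6, 2) = 6·5/2 = 15.
Current inversions — for each element, count later smaller elements:
2: 0
5: 0
7: 0
8: 0
13: 1
12: 0
Current total: 0 + 0 + 0 + 0 + 1 + 0 = 1
Shortfall: 15 − 1 = 14

14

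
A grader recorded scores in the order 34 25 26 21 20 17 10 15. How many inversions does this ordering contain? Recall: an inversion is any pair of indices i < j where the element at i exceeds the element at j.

26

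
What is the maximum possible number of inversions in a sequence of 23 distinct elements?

253

A reversed (strictly descending) arrangement makes every pair an inversion, giving C(23, 2) inversions.
C(23, 2) = 23·22/2 = 253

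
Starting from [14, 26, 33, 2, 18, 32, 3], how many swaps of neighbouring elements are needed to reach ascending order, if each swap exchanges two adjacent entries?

There are 11 swaps.

Minimum adjacent swaps = number of inversions (each swap of adjacent out-of-order elements removes one inversion and no swap can remove more).
Count inversions — for each element, later elements that are smaller:
14: 2, 3 → 2
26: 2, 18, 3 → 3
33: 2, 18, 32, 3 → 4
2: none → 0
18: 3 → 1
32: 3 → 1
3: none → 0
Total inversions: 2 + 3 + 4 + 0 + 1 + 1 + 0 = 11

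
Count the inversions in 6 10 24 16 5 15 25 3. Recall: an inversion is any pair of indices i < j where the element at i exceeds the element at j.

14

Element-by-element contributions:
6: 2
10: 2
24: 4
16: 3
5: 1
15: 1
25: 1
3: 0
Sum: 2 + 2 + 4 + 3 + 1 + 1 + 1 + 0 = 14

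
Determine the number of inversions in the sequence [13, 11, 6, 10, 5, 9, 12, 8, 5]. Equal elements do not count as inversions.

Out-of-order pairs: 25

For each element, count later entries that are smaller:
13: 8
11: 6
6: 2
10: 4
5: 0
9: 2
12: 2
8: 1
5: 0
Sum: 8 + 6 + 2 + 4 + 0 + 2 + 2 + 1 + 0 = 25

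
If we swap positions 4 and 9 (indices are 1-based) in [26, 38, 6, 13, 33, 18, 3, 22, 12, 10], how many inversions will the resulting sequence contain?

Positions 4 and 9 hold 13 and 12; after swapping, the array is [26, 38, 6, 12, 33, 18, 3, 22, 13, 10].
For each element, count later entries that are smaller:
26: 7
38: 8
6: 1
12: 2
33: 5
18: 3
3: 0
22: 2
13: 1
10: 0
Sum: 7 + 8 + 1 + 2 + 5 + 3 + 0 + 2 + 1 + 0 = 29

29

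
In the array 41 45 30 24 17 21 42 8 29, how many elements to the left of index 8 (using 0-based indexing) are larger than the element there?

4 such elements

The element at index 8 is 29.
Elements before it: 41, 45, 30, 24, 17, 21, 42, 8
Those larger than 29: 41, 45, 30, 42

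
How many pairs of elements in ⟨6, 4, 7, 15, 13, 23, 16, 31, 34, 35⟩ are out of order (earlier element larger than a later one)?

3

Count, for each position, how many later elements it exceeds:
6 → 4 → 1
4 → none → 0
7 → none → 0
15 → 13 → 1
13 → none → 0
23 → 16 → 1
16 → none → 0
31 → none → 0
34 → none → 0
35 → none → 0
Sum: 1 + 0 + 0 + 1 + 0 + 1 + 0 + 0 + 0 + 0 = 3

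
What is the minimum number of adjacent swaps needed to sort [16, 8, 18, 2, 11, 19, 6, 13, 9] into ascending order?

Each adjacent swap fixes exactly one inversion, so the minimum swap count equals the number of inversions.
Count inversions — for each element, later elements that are smaller:
16: 8, 2, 11, 6, 13, 9 → 6
8: 2, 6 → 2
18: 2, 11, 6, 13, 9 → 5
2: none → 0
11: 6, 9 → 2
19: 6, 13, 9 → 3
6: none → 0
13: 9 → 1
9: none → 0
Total inversions: 6 + 2 + 5 + 0 + 2 + 3 + 0 + 1 + 0 = 19

There are 19 swaps.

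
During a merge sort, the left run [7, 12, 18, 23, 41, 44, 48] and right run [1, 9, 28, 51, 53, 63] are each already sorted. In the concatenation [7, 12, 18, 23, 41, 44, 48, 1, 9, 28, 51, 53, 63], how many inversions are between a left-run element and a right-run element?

16 cross-inversions

Count, for every r in R, how many entries of L exceed r:
r = 1: 7, 12, 18, 23, 41, 44, 48 → 7
r = 9: 12, 18, 23, 41, 44, 48 → 6
r = 28: 41, 44, 48 → 3
r = 51: none → 0
r = 53: none → 0
r = 63: none → 0
Cross-inversions: 7 + 6 + 3 + 0 + 0 + 0 = 16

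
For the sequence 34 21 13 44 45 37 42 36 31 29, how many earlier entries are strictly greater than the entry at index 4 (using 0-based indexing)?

The element at index 4 is 45.
Elements before it: 34, 21, 13, 44
None of them are larger than 45.

0 such elements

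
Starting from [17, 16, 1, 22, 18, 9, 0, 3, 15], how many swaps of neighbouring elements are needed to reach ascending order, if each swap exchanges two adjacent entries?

Minimum adjacent swaps = number of inversions (each swap of adjacent out-of-order elements removes one inversion and no swap can remove more).
Count inversions — for each element, later elements that are smaller:
17: 16, 1, 9, 0, 3, 15 → 6
16: 1, 9, 0, 3, 15 → 5
1: 0 → 1
22: 18, 9, 0, 3, 15 → 5
18: 9, 0, 3, 15 → 4
9: 0, 3 → 2
0: none → 0
3: none → 0
15: none → 0
Total inversions: 6 + 5 + 1 + 5 + 4 + 2 + 0 + 0 + 0 = 23

Swaps: 23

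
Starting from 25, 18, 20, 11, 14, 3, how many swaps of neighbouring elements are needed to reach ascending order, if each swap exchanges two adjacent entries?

The minimum number of adjacent swaps to sort an array equals its inversion count, since every such swap removes exactly one inversion.
Count inversions — for each element, later elements that are smaller:
25: 18, 20, 11, 14, 3 → 5
18: 11, 14, 3 → 3
20: 11, 14, 3 → 3
11: 3 → 1
14: 3 → 1
3: none → 0
Total inversions: 5 + 3 + 3 + 1 + 1 + 0 = 13

Swaps: 13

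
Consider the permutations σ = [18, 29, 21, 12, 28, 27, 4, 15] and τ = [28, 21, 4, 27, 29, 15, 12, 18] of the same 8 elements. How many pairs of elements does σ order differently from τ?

Assign each item its position (1..8) in the first ordering, then rewrite the second ordering as that position sequence:
positions: 18→1, 29→2, 21→3, 12→4, 28→5, 27→6, 4→7, 15→8
second ordering as positions: [5, 3, 7, 6, 2, 8, 4, 1]
Discordant pairs = inversions in this position sequence.
5: 3, 2, 4, 1 → 4
3: 2, 1 → 2
7: 6, 2, 4, 1 → 4
6: 2, 4, 1 → 3
2: 1 → 1
8: 4, 1 → 2
4: 1 → 1
1: 0
Total: 4 + 2 + 4 + 3 + 1 + 2 + 1 + 0 = 17

17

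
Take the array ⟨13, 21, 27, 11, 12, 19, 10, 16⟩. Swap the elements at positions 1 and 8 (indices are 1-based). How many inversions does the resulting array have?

Positions 1 and 8 hold 13 and 16; after swapping, the array is [16, 21, 27, 11, 12, 19, 10, 13].
Sweep left to right; for each value list the smaller values that follow it:
16: 4
21: 5
27: 5
11: 1
12: 1
19: 2
10: 0
13: 0
Sum: 4 + 5 + 5 + 1 + 1 + 2 + 0 + 0 = 18

18 inversions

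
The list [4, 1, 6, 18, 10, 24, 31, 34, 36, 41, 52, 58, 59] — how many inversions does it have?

Sweep left to right; for each value list the smaller values that follow it:
4: 1
1: 0
6: 0
18: 1
10: 0
24: 0
31: 0
34: 0
36: 0
41: 0
52: 0
58: 0
59: 0
Sum: 1 + 0 + 0 + 1 + 0 + 0 + 0 + 0 + 0 + 0 + 0 + 0 + 0 = 2

2 out-of-order pairs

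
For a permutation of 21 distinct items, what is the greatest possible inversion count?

A reversed (strictly descending) arrangement makes every pair an inversion, giving C(21, 2) inversions.
C(21, 2) = 21·20/2 = 210

210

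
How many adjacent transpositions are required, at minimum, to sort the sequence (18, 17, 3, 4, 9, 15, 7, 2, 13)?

The minimum number of adjacent swaps to sort an array equals its inversion count, since every such swap removes exactly one inversion.
Count inversions — for each element, later elements that are smaller:
18: 17, 3, 4, 9, 15, 7, 2, 13 → 8
17: 3, 4, 9, 15, 7, 2, 13 → 7
3: 2 → 1
4: 2 → 1
9: 7, 2 → 2
15: 7, 2, 13 → 3
7: 2 → 1
2: none → 0
13: none → 0
Total inversions: 8 + 7 + 1 + 1 + 2 + 3 + 1 + 0 + 0 = 23

23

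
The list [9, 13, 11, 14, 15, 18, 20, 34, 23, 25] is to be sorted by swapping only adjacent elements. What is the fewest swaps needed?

Each adjacent swap fixes exactly one inversion, so the minimum swap count equals the number of inversions.
Count inversions — for each element, later elements that are smaller:
9: none → 0
13: 11 → 1
11: none → 0
14: none → 0
15: none → 0
18: none → 0
20: none → 0
34: 23, 25 → 2
23: none → 0
25: none → 0
Total inversions: 0 + 1 + 0 + 0 + 0 + 0 + 0 + 2 + 0 + 0 = 3

3 swaps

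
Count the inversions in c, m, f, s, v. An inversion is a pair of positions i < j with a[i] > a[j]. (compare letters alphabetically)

Element-by-element contributions:
c: 0
m: 1
f: 0
s: 0
v: 0
Sum: 0 + 1 + 0 + 0 + 0 = 1

1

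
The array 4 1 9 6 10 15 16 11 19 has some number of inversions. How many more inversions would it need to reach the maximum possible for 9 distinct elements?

32 inversions short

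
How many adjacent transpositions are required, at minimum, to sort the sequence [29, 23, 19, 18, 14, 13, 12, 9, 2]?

Swaps: 36

Minimum adjacent swaps = number of inversions (each swap of adjacent out-of-order elements removes one inversion and no swap can remove more).
Count inversions — for each element, later elements that are smaller:
29: 23, 19, 18, 14, 13, 12, 9, 2 → 8
23: 19, 18, 14, 13, 12, 9, 2 → 7
19: 18, 14, 13, 12, 9, 2 → 6
18: 14, 13, 12, 9, 2 → 5
14: 13, 12, 9, 2 → 4
13: 12, 9, 2 → 3
12: 9, 2 → 2
9: 2 → 1
2: none → 0
Total inversions: 8 + 7 + 6 + 5 + 4 + 3 + 2 + 1 + 0 = 36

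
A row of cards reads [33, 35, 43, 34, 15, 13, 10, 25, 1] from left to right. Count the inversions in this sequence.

For each element, count later entries that are smaller:
33 → 15, 13, 10, 25, 1 → 5
35 → 34, 15, 13, 10, 25, 1 → 6
43 → 34, 15, 13, 10, 25, 1 → 6
34 → 15, 13, 10, 25, 1 → 5
15 → 13, 10, 1 → 3
13 → 10, 1 → 2
10 → 1 → 1
25 → 1 → 1
1 → none → 0
Sum: 5 + 6 + 6 + 5 + 3 + 2 + 1 + 1 + 0 = 29

29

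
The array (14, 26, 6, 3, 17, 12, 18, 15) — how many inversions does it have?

13

Sweep left to right; for each value list the smaller values that follow it:
14 → 6, 3, 12 → 3
26 → 6, 3, 17, 12, 18, 15 → 6
6 → 3 → 1
3 → none → 0
17 → 12, 15 → 2
12 → none → 0
18 → 15 → 1
15 → none → 0
Sum: 3 + 6 + 1 + 0 + 2 + 0 + 1 + 0 = 13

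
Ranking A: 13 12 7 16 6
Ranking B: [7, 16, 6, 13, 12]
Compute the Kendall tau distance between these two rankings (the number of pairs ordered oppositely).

Assign each item its position (1..5) in the first ordering, then rewrite the second ordering as that position sequence:
positions: 13→1, 12→2, 7→3, 16→4, 6→5
second ordering as positions: [3, 4, 5, 1, 2]
Discordant pairs = inversions in this position sequence.
3: 1, 2 → 2
4: 1, 2 → 2
5: 1, 2 → 2
1: 0
2: 0
Total: 2 + 2 + 2 + 0 + 0 = 6

6 discordant pairs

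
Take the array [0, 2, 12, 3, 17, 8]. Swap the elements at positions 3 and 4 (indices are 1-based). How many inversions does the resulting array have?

Positions 3 and 4 hold 12 and 3; after swapping, the array is [0, 2, 3, 12, 17, 8].
Sweep left to right; for each value list the smaller values that follow it:
0 → none → 0
2 → none → 0
3 → none → 0
12 → 8 → 1
17 → 8 → 1
8 → none → 0
Sum: 0 + 0 + 0 + 1 + 1 + 0 = 2

2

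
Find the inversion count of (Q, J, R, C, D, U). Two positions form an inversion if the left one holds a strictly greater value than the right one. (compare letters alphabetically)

7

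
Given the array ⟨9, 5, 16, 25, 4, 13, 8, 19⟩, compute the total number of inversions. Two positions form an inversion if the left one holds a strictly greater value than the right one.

Count, for each position, how many later elements it exceeds:
9: 3
5: 1
16: 3
25: 4
4: 0
13: 1
8: 0
19: 0
Sum: 3 + 1 + 3 + 4 + 0 + 1 + 0 + 0 = 12

12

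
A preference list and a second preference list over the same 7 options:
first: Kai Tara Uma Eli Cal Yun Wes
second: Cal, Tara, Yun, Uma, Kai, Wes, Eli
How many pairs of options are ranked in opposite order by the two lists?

10

Assign each item its position (1..7) in the first ordering, then rewrite the second ordering as that position sequence:
positions: Kai→1, Tara→2, Uma→3, Eli→4, Cal→5, Yun→6, Wes→7
second ordering as positions: [5, 2, 6, 3, 1, 7, 4]
Discordant pairs = inversions in this position sequence.
5: 2, 3, 1, 4 → 4
2: 1 → 1
6: 3, 1, 4 → 3
3: 1 → 1
1: 0
7: 4 → 1
4: 0
Total: 4 + 1 + 3 + 1 + 0 + 1 + 0 = 10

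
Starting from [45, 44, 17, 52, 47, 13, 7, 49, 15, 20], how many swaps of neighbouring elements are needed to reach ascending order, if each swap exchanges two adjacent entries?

27

The minimum number of adjacent swaps to sort an array equals its inversion count, since every such swap removes exactly one inversion.
Count inversions — for each element, later elements that are smaller:
45: 44, 17, 13, 7, 15, 20 → 6
44: 17, 13, 7, 15, 20 → 5
17: 13, 7, 15 → 3
52: 47, 13, 7, 49, 15, 20 → 6
47: 13, 7, 15, 20 → 4
13: 7 → 1
7: none → 0
49: 15, 20 → 2
15: none → 0
20: none → 0
Total inversions: 6 + 5 + 3 + 6 + 4 + 1 + 0 + 2 + 0 + 0 = 27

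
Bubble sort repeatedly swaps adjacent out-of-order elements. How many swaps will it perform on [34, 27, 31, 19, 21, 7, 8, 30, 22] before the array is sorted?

24 swaps

The minimum number of adjacent swaps to sort an array equals its inversion count, since every such swap removes exactly one inversion.
Count inversions — for each element, later elements that are smaller:
34: 27, 31, 19, 21, 7, 8, 30, 22 → 8
27: 19, 21, 7, 8, 22 → 5
31: 19, 21, 7, 8, 30, 22 → 6
19: 7, 8 → 2
21: 7, 8 → 2
7: none → 0
8: none → 0
30: 22 → 1
22: none → 0
Total inversions: 8 + 5 + 6 + 2 + 2 + 0 + 0 + 1 + 0 = 24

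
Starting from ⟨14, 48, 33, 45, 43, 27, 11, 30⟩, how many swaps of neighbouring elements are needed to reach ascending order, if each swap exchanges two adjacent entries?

The minimum number of adjacent swaps to sort an array equals its inversion count, since every such swap removes exactly one inversion.
Count inversions — for each element, later elements that are smaller:
14: 11 → 1
48: 33, 45, 43, 27, 11, 30 → 6
33: 27, 11, 30 → 3
45: 43, 27, 11, 30 → 4
43: 27, 11, 30 → 3
27: 11 → 1
11: none → 0
30: none → 0
Total inversions: 1 + 6 + 3 + 4 + 3 + 1 + 0 + 0 = 18

18 swaps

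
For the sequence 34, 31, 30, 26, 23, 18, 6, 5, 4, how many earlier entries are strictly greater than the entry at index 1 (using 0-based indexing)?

1

The element at index 1 is 31.
Elements before it: 34
Those larger than 31: 34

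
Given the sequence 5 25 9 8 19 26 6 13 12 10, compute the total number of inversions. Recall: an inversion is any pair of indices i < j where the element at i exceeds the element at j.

For each element, count later entries that are smaller:
5 → none → 0
25 → 9, 8, 19, 6, 13, 12, 10 → 7
9 → 8, 6 → 2
8 → 6 → 1
19 → 6, 13, 12, 10 → 4
26 → 6, 13, 12, 10 → 4
6 → none → 0
13 → 12, 10 → 2
12 → 10 → 1
10 → none → 0
Sum: 0 + 7 + 2 + 1 + 4 + 4 + 0 + 2 + 1 + 0 = 21

21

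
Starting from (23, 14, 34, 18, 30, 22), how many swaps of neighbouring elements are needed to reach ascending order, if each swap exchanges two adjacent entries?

Adjacent swaps: 7

Each adjacent swap fixes exactly one inversion, so the minimum swap count equals the number of inversions.
Count inversions — for each element, later elements that are smaller:
23: 14, 18, 22 → 3
14: none → 0
34: 18, 30, 22 → 3
18: none → 0
30: 22 → 1
22: none → 0
Total inversions: 3 + 0 + 3 + 0 + 1 + 0 = 7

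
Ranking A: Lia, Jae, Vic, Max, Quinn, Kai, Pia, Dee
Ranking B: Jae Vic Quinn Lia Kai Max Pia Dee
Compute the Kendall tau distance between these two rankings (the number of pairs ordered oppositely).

Assign each item its position (1..8) in the first ordering, then rewrite the second ordering as that position sequence:
positions: Lia→1, Jae→2, Vic→3, Max→4, Quinn→5, Kai→6, Pia→7, Dee→8
second ordering as positions: [2, 3, 5, 1, 6, 4, 7, 8]
Discordant pairs = inversions in this position sequence.
2: 1 → 1
3: 1 → 1
5: 1, 4 → 2
1: 0
6: 4 → 1
4: 0
7: 0
8: 0
Total: 1 + 1 + 2 + 0 + 1 + 0 + 0 + 0 = 5

5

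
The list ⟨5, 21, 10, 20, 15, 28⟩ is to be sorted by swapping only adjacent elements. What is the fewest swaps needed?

The minimum number of adjacent swaps to sort an array equals its inversion count, since every such swap removes exactly one inversion.
Count inversions — for each element, later elements that are smaller:
5: none → 0
21: 10, 20, 15 → 3
10: none → 0
20: 15 → 1
15: none → 0
28: none → 0
Total inversions: 0 + 3 + 0 + 1 + 0 + 0 = 4

4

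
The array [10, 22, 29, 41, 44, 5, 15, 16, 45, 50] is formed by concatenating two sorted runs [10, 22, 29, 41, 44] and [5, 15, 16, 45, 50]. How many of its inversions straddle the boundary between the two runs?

Count, for every r in R, how many entries of L exceed r:
r = 5: 10, 22, 29, 41, 44 → 5
r = 15: 22, 29, 41, 44 → 4
r = 16: 22, 29, 41, 44 → 4
r = 45: none → 0
r = 50: none → 0
Cross-inversions: 5 + 4 + 4 + 0 + 0 = 13

Cross-inversions: 13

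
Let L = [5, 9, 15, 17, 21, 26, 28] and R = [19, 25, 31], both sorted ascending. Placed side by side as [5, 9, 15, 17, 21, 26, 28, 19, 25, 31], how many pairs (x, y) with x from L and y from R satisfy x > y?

5 split inversions

Count, for every r in R, how many entries of L exceed r:
r = 19: 21, 26, 28 → 3
r = 25: 26, 28 → 2
r = 31: none → 0
Cross-inversions: 3 + 2 + 0 = 5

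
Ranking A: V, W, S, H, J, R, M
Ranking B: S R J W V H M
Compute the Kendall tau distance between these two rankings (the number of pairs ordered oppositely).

10

Assign each item its position (1..7) in the first ordering, then rewrite the second ordering as that position sequence:
positions: V→1, W→2, S→3, H→4, J→5, R→6, M→7
second ordering as positions: [3, 6, 5, 2, 1, 4, 7]
Discordant pairs = inversions in this position sequence.
3: 2, 1 → 2
6: 5, 2, 1, 4 → 4
5: 2, 1, 4 → 3
2: 1 → 1
1: 0
4: 0
7: 0
Total: 2 + 4 + 3 + 1 + 0 + 0 + 0 = 10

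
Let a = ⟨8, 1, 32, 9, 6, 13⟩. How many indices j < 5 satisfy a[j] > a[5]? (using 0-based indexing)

1

The element at index 5 is 13.
Elements before it: 8, 1, 32, 9, 6
Those larger than 13: 32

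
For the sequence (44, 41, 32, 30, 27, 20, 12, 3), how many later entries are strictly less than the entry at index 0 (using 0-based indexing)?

The element at index 0 is 44.
Elements after it: 41, 32, 30, 27, 20, 12, 3
Those smaller than 44: 41, 32, 30, 27, 20, 12, 3

7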